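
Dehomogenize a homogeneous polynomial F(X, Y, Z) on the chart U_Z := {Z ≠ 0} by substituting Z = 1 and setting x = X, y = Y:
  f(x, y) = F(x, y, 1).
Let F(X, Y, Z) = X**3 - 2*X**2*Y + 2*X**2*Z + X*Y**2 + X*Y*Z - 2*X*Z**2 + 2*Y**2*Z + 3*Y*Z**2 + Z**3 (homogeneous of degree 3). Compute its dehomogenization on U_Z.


f(x, y) = x**3 - 2*x**2*y + 2*x**2 + x*y**2 + x*y - 2*x + 2*y**2 + 3*y + 1

On U_Z we set Z = 1. Each monomial c·X^i·Y^j·Z^k in F becomes c·x^i·y^j·1^k = c·x^i·y^j.
Substituting Z = 1: F(X, Y, 1) = x**3 - 2*x**2*y + 2*x**2 + x*y**2 + x*y - 2*x + 2*y**2 + 3*y + 1.
Note: deg(f) ≤ deg(F) = 3; strict inequality happens when F is divisible by Z (lost terms).


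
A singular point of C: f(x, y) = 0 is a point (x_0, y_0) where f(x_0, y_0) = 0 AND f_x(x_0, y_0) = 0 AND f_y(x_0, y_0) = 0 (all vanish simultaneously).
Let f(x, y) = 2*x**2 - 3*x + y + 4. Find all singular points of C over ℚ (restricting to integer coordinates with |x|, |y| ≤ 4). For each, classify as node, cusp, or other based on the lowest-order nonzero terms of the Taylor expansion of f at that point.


No singular points in the scanned grid; C is smooth there.

Compute partial derivatives:
  f_x = 4*x - 3.
  f_y = 1.
f_y = 1 is a nonzero constant, so f_y never vanishes: no point (x, y) can satisfy f = f_x = f_y = 0. In particular no (x, y) ∈ {−4, ..., 4}² is singular; the curve is smooth.


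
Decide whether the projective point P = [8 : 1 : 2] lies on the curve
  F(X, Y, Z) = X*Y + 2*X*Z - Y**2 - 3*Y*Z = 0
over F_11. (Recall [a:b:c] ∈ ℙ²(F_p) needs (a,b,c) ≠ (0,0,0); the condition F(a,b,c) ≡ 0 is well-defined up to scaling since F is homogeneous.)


F(8,1,2) ≡ 0 (mod 11); P is on the curve.

Evaluate F(8, 1, 2) term-by-term (mod 11).
  X*Y ↦ 1·8·1·1 = 8
  2*X*Z ↦ 2·8·1·2 = 32
  -Y**2 ↦ -1·1·1·1 = -1
  -3*Y*Z ↦ -3·1·1·2 = -6
Sum: F(8, 1, 2) = (8) + (32) + (-1) + (-6) = 33.
Reducing mod 11: 33 ≡ 0 (mod 11).
Since F(a, b, c) ≡ 0 (mod 11), P lies on the curve.


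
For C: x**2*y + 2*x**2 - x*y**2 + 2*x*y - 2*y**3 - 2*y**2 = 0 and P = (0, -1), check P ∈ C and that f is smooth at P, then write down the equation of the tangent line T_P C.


Tangent line at P: -3*x - 2*y - 2 = 0.

Step 1: f(0, -1) = 0, so P lies on C.
Step 2: partial derivatives
  f_x(x, y) = 2*x*y + 4*x - y**2 + 2*y, f_y(x, y) = x**2 - 2*x*y + 2*x - 6*y**2 - 4*y.
  f_x(P) = -3, f_y(P) = -2 (gradient nonzero, so P is smooth).
Step 3: tangent line at P: -3·(x − 0) + -2·(y − -1) = 0.
Expanding: -3*x - 2*y - 2 = 0.


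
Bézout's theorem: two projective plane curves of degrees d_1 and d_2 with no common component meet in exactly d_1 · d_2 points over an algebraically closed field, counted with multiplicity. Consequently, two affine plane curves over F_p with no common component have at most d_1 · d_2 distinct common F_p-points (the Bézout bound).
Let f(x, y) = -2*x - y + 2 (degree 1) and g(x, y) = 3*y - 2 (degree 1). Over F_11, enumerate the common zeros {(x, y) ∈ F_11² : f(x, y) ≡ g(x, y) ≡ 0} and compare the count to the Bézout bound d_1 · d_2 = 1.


Common zeros: {(8, 8)}; count = 1; Bézout bound = 1.

deg(f) = 1, deg(g) = 1, so Bézout bound = 1.
Scan x ∈ F_11. For each x, list the y ∈ F_11 with f(x, y) ≡ 0 and those with g(x, y) ≡ 0 (mod 11); the common zeros in that column are the intersection.
  x = 0: f ≡ 0 at y ∈ {2}; g ≡ 0 at y ∈ {8}; common: ∅.
  x = 1: f ≡ 0 at y ∈ {0}; g ≡ 0 at y ∈ {8}; common: ∅.
  x = 2: f ≡ 0 at y ∈ {9}; g ≡ 0 at y ∈ {8}; common: ∅.
  x = 3: f ≡ 0 at y ∈ {7}; g ≡ 0 at y ∈ {8}; common: ∅.
  x = 4: f ≡ 0 at y ∈ {5}; g ≡ 0 at y ∈ {8}; common: ∅.
  x = 5: f ≡ 0 at y ∈ {3}; g ≡ 0 at y ∈ {8}; common: ∅.
  x = 6: f ≡ 0 at y ∈ {1}; g ≡ 0 at y ∈ {8}; common: ∅.
  x = 7: f ≡ 0 at y ∈ {10}; g ≡ 0 at y ∈ {8}; common: ∅.
  x = 8: f ≡ 0 at y ∈ {8}; g ≡ 0 at y ∈ {8}; common: {8}.
  x = 9: f ≡ 0 at y ∈ {6}; g ≡ 0 at y ∈ {8}; common: ∅.
  x = 10: f ≡ 0 at y ∈ {4}; g ≡ 0 at y ∈ {8}; common: ∅.
Collecting: common zeros = {(8, 8)}, so the count is 1.
Comparison with the Bézout bound: 1 ≤ 1 = deg(f)·deg(g), as expected for curves with no common component (the bound is attained).


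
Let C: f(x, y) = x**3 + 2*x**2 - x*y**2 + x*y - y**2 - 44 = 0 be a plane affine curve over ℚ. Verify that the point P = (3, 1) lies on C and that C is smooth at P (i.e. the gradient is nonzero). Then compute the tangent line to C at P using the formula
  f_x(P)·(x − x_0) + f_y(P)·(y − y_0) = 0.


Tangent line at P: 39*x - 5*y - 112 = 0.

Step 1: f(3, 1) = 0, so P lies on C.
Step 2: partial derivatives
  f_x(x, y) = 3*x**2 + 4*x - y**2 + y, f_y(x, y) = -2*x*y + x - 2*y.
  f_x(P) = 39, f_y(P) = -5 (gradient nonzero, so P is smooth).
Step 3: tangent line at P: 39·(x − 3) + -5·(y − 1) = 0.
Expanding: 39*x - 5*y - 112 = 0.


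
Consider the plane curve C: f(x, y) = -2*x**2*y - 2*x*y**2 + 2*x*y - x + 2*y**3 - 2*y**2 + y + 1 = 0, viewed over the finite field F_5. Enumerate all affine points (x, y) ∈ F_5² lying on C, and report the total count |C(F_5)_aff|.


Affine F_5-points: {(0, 3), (1, 0), (2, 2), (2, 3), (3, 2)}; count = 5.

For each of the 25 pairs (x, y) ∈ F_5², evaluate f(x, y) mod 5. Record the zeros.
  x = 0: [0↦1, 1↦2, 2↦1, 3↦0, 4↦1]  zeros at y ∈ {3}
  x = 1: [0↦0, 1↦4, 2↦2, 3↦1, 4↦3]  zeros at y ∈ {0}
  x = 2: [0↦4, 1↦2, 2↦0, 3↦0, 4↦4]  zeros at y ∈ {2, 3}
  x = 3: [0↦3, 1↦1, 2↦0, 3↦2, 4↦4]  zeros at y ∈ {2}
  x = 4: [0↦2, 1↦1, 2↦2, 3↦2, 4↦3]  zeros at y ∈ ∅
Collecting zeros: affine points = {(0, 3), (1, 0), (2, 2), (2, 3), (3, 2)}.
Total count |C(F_5)_aff| = 5.


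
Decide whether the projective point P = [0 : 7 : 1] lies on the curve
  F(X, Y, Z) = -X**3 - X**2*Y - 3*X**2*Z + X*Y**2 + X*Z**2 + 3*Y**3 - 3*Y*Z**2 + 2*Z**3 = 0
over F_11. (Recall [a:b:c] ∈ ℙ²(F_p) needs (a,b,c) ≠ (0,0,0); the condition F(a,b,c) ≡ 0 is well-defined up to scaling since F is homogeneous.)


F(0,7,1) ≡ 9 (mod 11); P is NOT on the curve.

Evaluate F(0, 7, 1) term-by-term (mod 11).
  -X**3 ↦ -1·0·1·1 = 0
  -X**2*Y ↦ -1·0·7·1 = 0
  -3*X**2*Z ↦ -3·0·1·1 = 0
  X*Y**2 ↦ 1·0·49·1 = 0
  X*Z**2 ↦ 1·0·1·1 = 0
  3*Y**3 ↦ 3·1·343·1 = 1029
  -3*Y*Z**2 ↦ -3·1·7·1 = -21
  2*Z**3 ↦ 2·1·1·1 = 2
Sum: F(0, 7, 1) = (0) + (0) + (0) + (0) + (0) + (1029) + (-21) + (2) = 1010.
Reducing mod 11: 1010 ≡ 9 (mod 11).
Since F(a, b, c) ≡ 9 ≠ 0 (mod 11), P does NOT lie on the curve.


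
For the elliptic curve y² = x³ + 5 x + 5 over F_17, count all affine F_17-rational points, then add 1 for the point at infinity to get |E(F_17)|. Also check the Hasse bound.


Affine points = {(3, 8), (3, 9), (4, 2), (4, 15), (5, 6), (5, 11), (6, 8), (6, 9), (7, 3), (7, 14), (8, 8), (8, 9), (10, 1), (10, 16), (12, 5), (12, 12), (15, 2), (15, 15), (16, 4), (16, 13)}; affine count = 20; |E(F_17)| = 21.

Discriminant check: Δ ∝ 4a³ + 27b² = 4·5³ + 27·5² = 4·125 + 27·25 ≡ 2 (mod 17). Nonzero ⇒ E is nonsingular.
For each x ∈ F_17, compute rhs = x³ + 5·x + 5 mod 17, then count y ∈ F_17 with y² ≡ rhs.
  x = 0: rhs = 5, matching y values: none (0 points).
  x = 1: rhs = 11, matching y values: none (0 points).
  x = 2: rhs = 6, matching y values: none (0 points).
  x = 3: rhs = 13, matching y values: 8, 9 (2 points).
  x = 4: rhs = 4, matching y values: 2, 15 (2 points).
  x = 5: rhs = 2, matching y values: 6, 11 (2 points).
  x = 6: rhs = 13, matching y values: 8, 9 (2 points).
  x = 7: rhs = 9, matching y values: 3, 14 (2 points).
  x = 8: rhs = 13, matching y values: 8, 9 (2 points).
  x = 9: rhs = 14, matching y values: none (0 points).
  x = 10: rhs = 1, matching y values: 1, 16 (2 points).
  x = 11: rhs = 14, matching y values: none (0 points).
  x = 12: rhs = 8, matching y values: 5, 12 (2 points).
  x = 13: rhs = 6, matching y values: none (0 points).
  x = 14: rhs = 14, matching y values: none (0 points).
  x = 15: rhs = 4, matching y values: 2, 15 (2 points).
  x = 16: rhs = 16, matching y values: 4, 13 (2 points).
Total affine count: 20.
Full point count |E(F_17)| = 20 + 1 = 21.
Hasse bound: |21 − (17+1)| = |3| = 3 ≤ 2√17 ≈ 8.2462 ✓.


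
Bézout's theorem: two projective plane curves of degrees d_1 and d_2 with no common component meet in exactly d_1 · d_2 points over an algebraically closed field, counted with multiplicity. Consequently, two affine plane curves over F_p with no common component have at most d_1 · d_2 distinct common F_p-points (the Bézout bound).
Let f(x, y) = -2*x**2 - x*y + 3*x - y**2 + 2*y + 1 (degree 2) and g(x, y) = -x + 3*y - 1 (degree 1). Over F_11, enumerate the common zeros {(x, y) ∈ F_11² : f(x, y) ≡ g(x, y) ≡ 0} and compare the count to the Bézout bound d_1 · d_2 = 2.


Common zeros: {(5, 2)}; count = 1; Bézout bound = 2.

deg(f) = 2, deg(g) = 1, so Bézout bound = 2.
Scan x ∈ F_11. For each x, list the y ∈ F_11 with f(x, y) ≡ 0 and those with g(x, y) ≡ 0 (mod 11); the common zeros in that column are the intersection.
  x = 0: f ≡ 0 at y ∈ ∅; g ≡ 0 at y ∈ {4}; common: ∅.
  x = 1: f ≡ 0 at y ∈ {2, 10}; g ≡ 0 at y ∈ {8}; common: ∅.
  x = 2: f ≡ 0 at y ∈ ∅; g ≡ 0 at y ∈ {1}; common: ∅.
  x = 3: f ≡ 0 at y ∈ ∅; g ≡ 0 at y ∈ {5}; common: ∅.
  x = 4: f ≡ 0 at y ∈ {1, 8}; g ≡ 0 at y ∈ {9}; common: ∅.
  x = 5: f ≡ 0 at y ∈ {2, 6}; g ≡ 0 at y ∈ {2}; common: {2}.
  x = 6: f ≡ 0 at y ∈ ∅; g ≡ 0 at y ∈ {6}; common: ∅.
  x = 7: f ≡ 0 at y ∈ ∅; g ≡ 0 at y ∈ {10}; common: ∅.
  x = 8: f ≡ 0 at y ∈ {1, 4}; g ≡ 0 at y ∈ {3}; common: ∅.
  x = 9: f ≡ 0 at y ∈ ∅; g ≡ 0 at y ∈ {7}; common: ∅.
  x = 10: f ≡ 0 at y ∈ {6, 8}; g ≡ 0 at y ∈ {0}; common: ∅.
Collecting: common zeros = {(5, 2)}, so the count is 1.
Comparison with the Bézout bound: 1 ≤ 2 = deg(f)·deg(g), as expected for curves with no common component (the affine F_11-count falls short of the bound because intersections may lie at infinity, over extension fields, or carry multiplicity).


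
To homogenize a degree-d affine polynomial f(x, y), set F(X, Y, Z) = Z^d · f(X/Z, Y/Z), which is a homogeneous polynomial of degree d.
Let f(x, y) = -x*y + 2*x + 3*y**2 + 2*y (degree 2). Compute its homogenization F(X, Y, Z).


F(X, Y, Z) = -X*Y + 2*X*Z + 3*Y**2 + 2*Y*Z

deg(f) = 2.
Substitute x = X/Z, y = Y/Z into f, then multiply by Z^2.
  monomial -1·x^1·y^1 ↦ -1·X^1·Y^1·Z^0.
  monomial 2·x^1·y^0 ↦ 2·X^1·Y^0·Z^1.
  monomial 3·x^0·y^2 ↦ 3·X^0·Y^2·Z^0.
  monomial 2·x^0·y^1 ↦ 2·X^0·Y^1·Z^1.
Collecting: F(X, Y, Z) = -X*Y + 2*X*Z + 3*Y**2 + 2*Y*Z.


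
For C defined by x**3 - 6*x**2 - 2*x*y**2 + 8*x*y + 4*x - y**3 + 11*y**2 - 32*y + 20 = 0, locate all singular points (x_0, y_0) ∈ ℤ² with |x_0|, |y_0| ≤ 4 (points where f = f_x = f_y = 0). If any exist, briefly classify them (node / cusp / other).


Singular points: {(2, 2)}; classification: cusp.

Compute partial derivatives:
  f_x = 3*x**2 - 12*x - 2*y**2 + 8*y + 4.
  f_y = -4*x*y + 8*x - 3*y**2 + 22*y - 32.
Scan x_0 ∈ {−4, ..., 4}. For each x_0, f_y(x_0, y) is a polynomial in y; find its integer roots y ∈ {−4, ..., 4}, then test f_x and f at those candidates.
  x = -4: f_y(-4, y) = -3*y**2 + 38*y - 64; vanishes at y ∈ {2}. (-4, 2): f_x = 108 ≠ 0.
  x = -3: f_y(-3, y) = -3*y**2 + 34*y - 56; vanishes at y ∈ {2}. (-3, 2): f_x = 75 ≠ 0.
  x = -2: f_y(-2, y) = -3*y**2 + 30*y - 48; vanishes at y ∈ {2}. (-2, 2): f_x = 48 ≠ 0.
  x = -1: f_y(-1, y) = -3*y**2 + 26*y - 40; vanishes at y ∈ {2}. (-1, 2): f_x = 27 ≠ 0.
  x = 0: f_y(0, y) = -3*y**2 + 22*y - 32; vanishes at y ∈ {2}. (0, 2): f_x = 12 ≠ 0.
  x = 1: f_y(1, y) = -3*y**2 + 18*y - 24; vanishes at y ∈ {2, 4}. (1, 2): f_x = 3 ≠ 0; (1, 4): f_x = -5 ≠ 0.
  x = 2: f_y(2, y) = -3*y**2 + 14*y - 16; vanishes at y ∈ {2}. (2, 2): f_x = 0, f = 0 — SINGULAR.
  x = 3: f_y(3, y) = -3*y**2 + 10*y - 8; vanishes at y ∈ {2}. (3, 2): f_x = 3 ≠ 0.
  x = 4: f_y(4, y) = -3*y**2 + 6*y; vanishes at y ∈ {0, 2}. (4, 0): f_x = 4 ≠ 0; (4, 2): f_x = 12 ≠ 0.
Only singular point on the grid: (2, 2).
Classify: substitute x = 2 + u, y = 2 + v and expand: f = u**3 - 2*u*v**2 - v**3 + v**2.
No constant or linear terms (consistent with a singular point). Quadratic part: v**2. Cubic part: u**3 - 2*u*v**2 - v**3.
The quadratic part v**2 is a perfect square, so there is a single (double) tangent line v = 0, i.e. y = 2. Restricting the cubic part to that line (v = 0) leaves u**3 ≠ 0, so f is not divisible by v and the branch is v² ≈ -u**3 to lowest order — this is a cusp.
Classification: cusp.


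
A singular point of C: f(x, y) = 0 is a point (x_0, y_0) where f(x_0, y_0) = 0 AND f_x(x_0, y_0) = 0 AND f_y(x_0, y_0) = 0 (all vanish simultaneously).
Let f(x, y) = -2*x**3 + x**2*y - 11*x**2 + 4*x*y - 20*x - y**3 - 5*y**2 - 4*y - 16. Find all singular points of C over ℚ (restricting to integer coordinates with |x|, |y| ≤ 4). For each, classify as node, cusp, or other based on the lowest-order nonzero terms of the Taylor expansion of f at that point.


Singular points: {(-2, -2)}; classification: node.

Compute partial derivatives:
  f_x = -6*x**2 + 2*x*y - 22*x + 4*y - 20.
  f_y = x**2 + 4*x - 3*y**2 - 10*y - 4.
Scan x_0 ∈ {−4, ..., 4}. For each x_0, f_y(x_0, y) is a polynomial in y; find its integer roots y ∈ {−4, ..., 4}, then test f_x and f at those candidates.
  x = -4: f_y(-4, y) = -3*y**2 - 10*y - 4; no integer root y with |y| ≤ 4.
  x = -3: f_y(-3, y) = -3*y**2 - 10*y - 7; vanishes at y ∈ {-1}. (-3, -1): f_x = -6 ≠ 0.
  x = -2: f_y(-2, y) = -3*y**2 - 10*y - 8; vanishes at y ∈ {-2}. (-2, -2): f_x = 0, f = 0 — SINGULAR.
  x = -1: f_y(-1, y) = -3*y**2 - 10*y - 7; vanishes at y ∈ {-1}. (-1, -1): f_x = -6 ≠ 0.
  x = 0: f_y(0, y) = -3*y**2 - 10*y - 4; no integer root y with |y| ≤ 4.
  x = 1: f_y(1, y) = -3*y**2 - 10*y + 1; no integer root y with |y| ≤ 4.
  x = 2: f_y(2, y) = -3*y**2 - 10*y + 8; vanishes at y ∈ {-4}. (2, -4): f_x = -120 ≠ 0.
  x = 3: f_y(3, y) = -3*y**2 - 10*y + 17; no integer root y with |y| ≤ 4.
  x = 4: f_y(4, y) = -3*y**2 - 10*y + 28; no integer root y with |y| ≤ 4.
Only singular point on the grid: (-2, -2).
Classify: substitute x = -2 + u, y = -2 + v and expand: f = -2*u**3 + u**2*v - u**2 - v**3 + v**2.
No constant or linear terms (consistent with a singular point). Quadratic part: -u**2 + v**2. Cubic part: -2*u**3 + u**2*v - v**3.
The quadratic part v**2 - u**2 = (v − u)(v + u) splits into two distinct linear factors, so there are two distinct tangent lines y − -2 = ±(x − -2) — this is a node (ordinary double point).
Classification: node.


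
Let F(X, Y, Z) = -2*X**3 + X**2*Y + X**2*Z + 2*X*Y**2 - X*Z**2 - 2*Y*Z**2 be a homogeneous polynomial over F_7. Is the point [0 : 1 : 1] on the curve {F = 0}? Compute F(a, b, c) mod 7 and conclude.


F(0,1,1) ≡ 5 (mod 7); P is NOT on the curve.

Evaluate F(0, 1, 1) term-by-term (mod 7).
  -2*X**3 ↦ -2·0·1·1 = 0
  X**2*Y ↦ 1·0·1·1 = 0
  X**2*Z ↦ 1·0·1·1 = 0
  2*X*Y**2 ↦ 2·0·1·1 = 0
  -X*Z**2 ↦ -1·0·1·1 = 0
  -2*Y*Z**2 ↦ -2·1·1·1 = -2
Sum: F(0, 1, 1) = (0) + (0) + (0) + (0) + (0) + (-2) = -2.
Reducing mod 7: -2 ≡ 5 (mod 7).
Since F(a, b, c) ≡ 5 ≠ 0 (mod 7), P does NOT lie on the curve.


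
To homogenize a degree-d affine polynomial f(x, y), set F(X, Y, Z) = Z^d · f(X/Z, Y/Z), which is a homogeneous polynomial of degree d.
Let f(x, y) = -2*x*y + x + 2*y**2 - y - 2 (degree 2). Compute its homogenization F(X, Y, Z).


F(X, Y, Z) = -2*X*Y + X*Z + 2*Y**2 - Y*Z - 2*Z**2

deg(f) = 2.
Substitute x = X/Z, y = Y/Z into f, then multiply by Z^2.
  monomial -2·x^1·y^1 ↦ -2·X^1·Y^1·Z^0.
  monomial 1·x^1·y^0 ↦ 1·X^1·Y^0·Z^1.
  monomial 2·x^0·y^2 ↦ 2·X^0·Y^2·Z^0.
  monomial -1·x^0·y^1 ↦ -1·X^0·Y^1·Z^1.
  monomial -2·x^0·y^0 ↦ -2·X^0·Y^0·Z^2.
Collecting: F(X, Y, Z) = -2*X*Y + X*Z + 2*Y**2 - Y*Z - 2*Z**2.


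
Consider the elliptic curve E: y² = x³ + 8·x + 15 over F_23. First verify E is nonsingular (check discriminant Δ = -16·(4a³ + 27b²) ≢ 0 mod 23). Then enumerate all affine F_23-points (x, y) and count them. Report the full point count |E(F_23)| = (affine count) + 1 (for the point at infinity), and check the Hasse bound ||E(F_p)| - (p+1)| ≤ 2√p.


Affine points = {(1, 1), (1, 22), (2, 4), (2, 19), (6, 7), (6, 16), (7, 0), (8, 4), (8, 19), (11, 10), (11, 13), (13, 4), (13, 19), (17, 2), (17, 21), (22, 11), (22, 12)}; affine count = 17; |E(F_23)| = 18.

Discriminant check: Δ ∝ 4a³ + 27b² = 4·8³ + 27·15² = 4·512 + 27·225 ≡ 4 (mod 23). Nonzero ⇒ E is nonsingular.
For each x ∈ F_23, compute rhs = x³ + 8·x + 15 mod 23, then count y ∈ F_23 with y² ≡ rhs.
  x = 0: rhs = 15, matching y values: none (0 points).
  x = 1: rhs = 1, matching y values: 1, 22 (2 points).
  x = 2: rhs = 16, matching y values: 4, 19 (2 points).
  x = 3: rhs = 20, matching y values: none (0 points).
  x = 4: rhs = 19, matching y values: none (0 points).
  x = 5: rhs = 19, matching y values: none (0 points).
  x = 6: rhs = 3, matching y values: 7, 16 (2 points).
  x = 7: rhs = 0, matching y values: 0 (1 points).
  x = 8: rhs = 16, matching y values: 4, 19 (2 points).
  x = 9: rhs = 11, matching y values: none (0 points).
  x = 10: rhs = 14, matching y values: none (0 points).
  x = 11: rhs = 8, matching y values: 10, 13 (2 points).
  x = 12: rhs = 22, matching y values: none (0 points).
  x = 13: rhs = 16, matching y values: 4, 19 (2 points).
  x = 14: rhs = 19, matching y values: none (0 points).
  x = 15: rhs = 14, matching y values: none (0 points).
  x = 16: rhs = 7, matching y values: none (0 points).
  x = 17: rhs = 4, matching y values: 2, 21 (2 points).
  x = 18: rhs = 11, matching y values: none (0 points).
  x = 19: rhs = 11, matching y values: none (0 points).
  x = 20: rhs = 10, matching y values: none (0 points).
  x = 21: rhs = 14, matching y values: none (0 points).
  x = 22: rhs = 6, matching y values: 11, 12 (2 points).
Total affine count: 17.
Full point count |E(F_23)| = 17 + 1 = 18.
Hasse bound: |18 − (23+1)| = |-6| = 6 ≤ 2√23 ≈ 9.5917 ✓.


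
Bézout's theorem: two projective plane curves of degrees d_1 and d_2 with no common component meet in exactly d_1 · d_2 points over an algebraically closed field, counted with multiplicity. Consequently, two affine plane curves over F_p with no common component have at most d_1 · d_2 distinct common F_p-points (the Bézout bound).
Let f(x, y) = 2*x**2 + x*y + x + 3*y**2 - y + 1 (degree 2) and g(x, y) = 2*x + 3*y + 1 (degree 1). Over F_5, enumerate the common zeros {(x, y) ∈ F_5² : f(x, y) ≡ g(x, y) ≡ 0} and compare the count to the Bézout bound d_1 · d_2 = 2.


Common zeros: {(0, 3), (4, 2)}; count = 2; Bézout bound = 2.

deg(f) = 2, deg(g) = 1, so Bézout bound = 2.
Scan x ∈ F_5. For each x, list the y ∈ F_5 with f(x, y) ≡ 0 and those with g(x, y) ≡ 0 (mod 5); the common zeros in that column are the intersection.
  x = 0: f ≡ 0 at y ∈ {3, 4}; g ≡ 0 at y ∈ {3}; common: {3}.
  x = 1: f ≡ 0 at y ∈ ∅; g ≡ 0 at y ∈ {4}; common: ∅.
  x = 2: f ≡ 0 at y ∈ {1, 2}; g ≡ 0 at y ∈ {0}; common: ∅.
  x = 3: f ≡ 0 at y ∈ {3}; g ≡ 0 at y ∈ {1}; common: ∅.
  x = 4: f ≡ 0 at y ∈ {2}; g ≡ 0 at y ∈ {2}; common: {2}.
Collecting: common zeros = {(0, 3), (4, 2)}, so the count is 2.
Comparison with the Bézout bound: 2 ≤ 2 = deg(f)·deg(g), as expected for curves with no common component (the bound is attained).


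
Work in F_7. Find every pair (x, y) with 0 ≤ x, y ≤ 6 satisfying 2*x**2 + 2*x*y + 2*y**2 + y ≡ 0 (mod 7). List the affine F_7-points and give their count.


Affine F_7-points: {(0, 0), (0, 3), (1, 1), (4, 3), (5, 1), (5, 4)}; count = 6.

For each of the 49 pairs (x, y) ∈ F_7², evaluate f(x, y) mod 7. Record the zeros.
  x = 0: [0↦0, 1↦3, 2↦3, 3↦0, 4↦1, 5↦6, 6↦1]  zeros at y ∈ {0, 3}
  x = 1: [0↦2, 1↦0, 2↦2, 3↦1, 4↦4, 5↦4, 6↦1]  zeros at y ∈ {1}
  x = 2: [0↦1, 1↦1, 2↦5, 3↦6, 4↦4, 5↦6, 6↦5]  zeros at y ∈ ∅
  x = 3: [0↦4, 1↦6, 2↦5, 3↦1, 4↦1, 5↦5, 6↦6]  zeros at y ∈ ∅
  x = 4: [0↦4, 1↦1, 2↦2, 3↦0, 4↦2, 5↦1, 6↦4]  zeros at y ∈ {3}
  x = 5: [0↦1, 1↦0, 2↦3, 3↦3, 4↦0, 5↦1, 6↦6]  zeros at y ∈ {1, 4}
  x = 6: [0↦2, 1↦3, 2↦1, 3↦3, 4↦2, 5↦5, 6↦5]  zeros at y ∈ ∅
Collecting zeros: affine points = {(0, 0), (0, 3), (1, 1), (4, 3), (5, 1), (5, 4)}.
Total count |C(F_7)_aff| = 6.


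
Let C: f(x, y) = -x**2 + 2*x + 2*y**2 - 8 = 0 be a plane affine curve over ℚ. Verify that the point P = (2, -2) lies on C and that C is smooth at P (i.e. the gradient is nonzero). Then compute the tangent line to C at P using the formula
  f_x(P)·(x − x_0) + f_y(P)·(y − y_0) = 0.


Tangent line at P: -2*x - 8*y - 12 = 0.

Step 1: f(2, -2) = 0, so P lies on C.
Step 2: partial derivatives
  f_x(x, y) = 2 - 2*x, f_y(x, y) = 4*y.
  f_x(P) = -2, f_y(P) = -8 (gradient nonzero, so P is smooth).
Step 3: tangent line at P: -2·(x − 2) + -8·(y − -2) = 0.
Expanding: -2*x - 8*y - 12 = 0.


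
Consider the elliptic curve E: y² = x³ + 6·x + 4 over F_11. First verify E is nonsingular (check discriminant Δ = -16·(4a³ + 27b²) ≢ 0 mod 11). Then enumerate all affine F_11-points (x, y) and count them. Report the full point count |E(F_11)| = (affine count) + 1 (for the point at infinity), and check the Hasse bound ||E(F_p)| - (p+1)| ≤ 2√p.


Affine points = {(0, 2), (0, 9), (1, 0), (3, 4), (3, 7), (4, 2), (4, 9), (5, 4), (5, 7), (6, 5), (6, 6), (7, 2), (7, 9), (8, 5), (8, 6)}; affine count = 15; |E(F_11)| = 16.

Discriminant check: Δ ∝ 4a³ + 27b² = 4·6³ + 27·4² = 4·216 + 27·16 ≡ 9 (mod 11). Nonzero ⇒ E is nonsingular.
For each x ∈ F_11, compute rhs = x³ + 6·x + 4 mod 11, then count y ∈ F_11 with y² ≡ rhs.
  x = 0: rhs = 4, matching y values: 2, 9 (2 points).
  x = 1: rhs = 0, matching y values: 0 (1 points).
  x = 2: rhs = 2, matching y values: none (0 points).
  x = 3: rhs = 5, matching y values: 4, 7 (2 points).
  x = 4: rhs = 4, matching y values: 2, 9 (2 points).
  x = 5: rhs = 5, matching y values: 4, 7 (2 points).
  x = 6: rhs = 3, matching y values: 5, 6 (2 points).
  x = 7: rhs = 4, matching y values: 2, 9 (2 points).
  x = 8: rhs = 3, matching y values: 5, 6 (2 points).
  x = 9: rhs = 6, matching y values: none (0 points).
  x = 10: rhs = 8, matching y values: none (0 points).
Total affine count: 15.
Full point count |E(F_11)| = 15 + 1 = 16.
Hasse bound: |16 − (11+1)| = |4| = 4 ≤ 2√11 ≈ 6.6332 ✓.


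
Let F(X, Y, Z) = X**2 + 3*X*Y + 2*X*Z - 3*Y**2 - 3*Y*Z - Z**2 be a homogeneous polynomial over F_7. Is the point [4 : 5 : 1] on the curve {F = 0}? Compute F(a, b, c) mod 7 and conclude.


F(4,5,1) ≡ 0 (mod 7); P is on the curve.

Evaluate F(4, 5, 1) term-by-term (mod 7).
  X**2 ↦ 1·16·1·1 = 16
  3*X*Y ↦ 3·4·5·1 = 60
  2*X*Z ↦ 2·4·1·1 = 8
  -3*Y**2 ↦ -3·1·25·1 = -75
  -3*Y*Z ↦ -3·1·5·1 = -15
  -Z**2 ↦ -1·1·1·1 = -1
Sum: F(4, 5, 1) = (16) + (60) + (8) + (-75) + (-15) + (-1) = -7.
Reducing mod 7: -7 ≡ 0 (mod 7).
Since F(a, b, c) ≡ 0 (mod 7), P lies on the curve.


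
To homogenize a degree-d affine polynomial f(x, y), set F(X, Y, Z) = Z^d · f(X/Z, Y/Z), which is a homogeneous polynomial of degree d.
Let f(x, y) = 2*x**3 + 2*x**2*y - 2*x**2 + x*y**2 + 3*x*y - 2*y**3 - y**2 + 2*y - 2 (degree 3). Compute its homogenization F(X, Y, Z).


F(X, Y, Z) = 2*X**3 + 2*X**2*Y - 2*X**2*Z + X*Y**2 + 3*X*Y*Z - 2*Y**3 - Y**2*Z + 2*Y*Z**2 - 2*Z**3

deg(f) = 3.
Substitute x = X/Z, y = Y/Z into f, then multiply by Z^3.
  monomial 2·x^3·y^0 ↦ 2·X^3·Y^0·Z^0.
  monomial 2·x^2·y^1 ↦ 2·X^2·Y^1·Z^0.
  monomial -2·x^2·y^0 ↦ -2·X^2·Y^0·Z^1.
  monomial 1·x^1·y^2 ↦ 1·X^1·Y^2·Z^0.
  monomial 3·x^1·y^1 ↦ 3·X^1·Y^1·Z^1.
  monomial -2·x^0·y^3 ↦ -2·X^0·Y^3·Z^0.
  monomial -1·x^0·y^2 ↦ -1·X^0·Y^2·Z^1.
  monomial 2·x^0·y^1 ↦ 2·X^0·Y^1·Z^2.
  monomial -2·x^0·y^0 ↦ -2·X^0·Y^0·Z^3.
Collecting: F(X, Y, Z) = 2*X**3 + 2*X**2*Y - 2*X**2*Z + X*Y**2 + 3*X*Y*Z - 2*Y**3 - Y**2*Z + 2*Y*Z**2 - 2*Z**3.


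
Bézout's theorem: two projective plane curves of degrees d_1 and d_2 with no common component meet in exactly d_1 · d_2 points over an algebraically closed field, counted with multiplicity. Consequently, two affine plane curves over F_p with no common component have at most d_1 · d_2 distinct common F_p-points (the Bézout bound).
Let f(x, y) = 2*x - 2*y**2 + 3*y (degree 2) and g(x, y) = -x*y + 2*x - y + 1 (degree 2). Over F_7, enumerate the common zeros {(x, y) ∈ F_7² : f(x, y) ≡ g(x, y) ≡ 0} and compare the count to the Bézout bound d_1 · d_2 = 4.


Common zeros: ∅; count = 0; Bézout bound = 4.

deg(f) = 2, deg(g) = 2, so Bézout bound = 4.
Scan x ∈ F_7. For each x, list the y ∈ F_7 with f(x, y) ≡ 0 and those with g(x, y) ≡ 0 (mod 7); the common zeros in that column are the intersection.
  x = 0: f ≡ 0 at y ∈ {0, 5}; g ≡ 0 at y ∈ {1}; common: ∅.
  x = 1: f ≡ 0 at y ∈ {2, 3}; g ≡ 0 at y ∈ {5}; common: ∅.
  x = 2: f ≡ 0 at y ∈ ∅; g ≡ 0 at y ∈ {4}; common: ∅.
  x = 3: f ≡ 0 at y ∈ {1, 4}; g ≡ 0 at y ∈ {0}; common: ∅.
  x = 4: f ≡ 0 at y ∈ ∅; g ≡ 0 at y ∈ {6}; common: ∅.
  x = 5: f ≡ 0 at y ∈ ∅; g ≡ 0 at y ∈ {3}; common: ∅.
  x = 6: f ≡ 0 at y ∈ {6}; g ≡ 0 at y ∈ ∅; common: ∅.
Collecting: common zeros = ∅, so the count is 0.
Comparison with the Bézout bound: 0 ≤ 4 = deg(f)·deg(g), as expected for curves with no common component (the affine F_7-count falls short of the bound because intersections may lie at infinity, over extension fields, or carry multiplicity).


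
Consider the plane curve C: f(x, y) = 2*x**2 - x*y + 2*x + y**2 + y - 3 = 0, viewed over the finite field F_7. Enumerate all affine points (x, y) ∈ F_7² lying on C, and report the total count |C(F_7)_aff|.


Affine F_7-points: {(2, 4), (3, 0), (3, 2), (4, 1), (4, 2), (6, 1), (6, 4)}; count = 7.

For each of the 49 pairs (x, y) ∈ F_7², evaluate f(x, y) mod 7. Record the zeros.
  x = 0: [0↦4, 1↦6, 2↦3, 3↦2, 4↦3, 5↦6, 6↦4]  zeros at y ∈ ∅
  x = 1: [0↦1, 1↦2, 2↦5, 3↦3, 4↦3, 5↦5, 6↦2]  zeros at y ∈ ∅
  x = 2: [0↦2, 1↦2, 2↦4, 3↦1, 4↦0, 5↦1, 6↦4]  zeros at y ∈ {4}
  x = 3: [0↦0, 1↦6, 2↦0, 3↦3, 4↦1, 5↦1, 6↦3]  zeros at y ∈ {0, 2}
  x = 4: [0↦2, 1↦0, 2↦0, 3↦2, 4↦6, 5↦5, 6↦6]  zeros at y ∈ {1, 2}
  x = 5: [0↦1, 1↦5, 2↦4, 3↦5, 4↦1, 5↦6, 6↦6]  zeros at y ∈ ∅
  x = 6: [0↦4, 1↦0, 2↦5, 3↦5, 4↦0, 5↦4, 6↦3]  zeros at y ∈ {1, 4}
Collecting zeros: affine points = {(2, 4), (3, 0), (3, 2), (4, 1), (4, 2), (6, 1), (6, 4)}.
Total count |C(F_7)_aff| = 7.


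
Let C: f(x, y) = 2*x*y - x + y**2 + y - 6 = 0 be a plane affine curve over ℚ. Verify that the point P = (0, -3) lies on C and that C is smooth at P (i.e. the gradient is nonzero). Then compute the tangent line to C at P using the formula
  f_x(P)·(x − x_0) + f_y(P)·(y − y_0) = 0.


Tangent line at P: -7*x - 5*y - 15 = 0.

Step 1: f(0, -3) = 0, so P lies on C.
Step 2: partial derivatives
  f_x(x, y) = 2*y - 1, f_y(x, y) = 2*x + 2*y + 1.
  f_x(P) = -7, f_y(P) = -5 (gradient nonzero, so P is smooth).
Step 3: tangent line at P: -7·(x − 0) + -5·(y − -3) = 0.
Expanding: -7*x - 5*y - 15 = 0.


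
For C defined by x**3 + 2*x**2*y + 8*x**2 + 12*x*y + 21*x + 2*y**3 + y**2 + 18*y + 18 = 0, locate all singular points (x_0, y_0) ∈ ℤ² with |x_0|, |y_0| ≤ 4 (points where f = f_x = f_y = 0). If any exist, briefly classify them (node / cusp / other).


Singular points: {(-3, 0)}; classification: node.

Compute partial derivatives:
  f_x = 3*x**2 + 4*x*y + 16*x + 12*y + 21.
  f_y = 2*x**2 + 12*x + 6*y**2 + 2*y + 18.
Scan x_0 ∈ {−4, ..., 4}. For each x_0, f_y(x_0, y) is a polynomial in y; find its integer roots y ∈ {−4, ..., 4}, then test f_x and f at those candidates.
  x = -4: f_y(-4, y) = 6*y**2 + 2*y + 2; no integer root y with |y| ≤ 4.
  x = -3: f_y(-3, y) = 6*y**2 + 2*y; vanishes at y ∈ {0}. (-3, 0): f_x = 0, f = 0 — SINGULAR.
  x = -2: f_y(-2, y) = 6*y**2 + 2*y + 2; no integer root y with |y| ≤ 4.
  x = -1: f_y(-1, y) = 6*y**2 + 2*y + 8; no integer root y with |y| ≤ 4.
  x = 0: f_y(0, y) = 6*y**2 + 2*y + 18; no integer root y with |y| ≤ 4.
  x = 1: f_y(1, y) = 6*y**2 + 2*y + 32; no integer root y with |y| ≤ 4.
  x = 2: f_y(2, y) = 6*y**2 + 2*y + 50; no integer root y with |y| ≤ 4.
  x = 3: f_y(3, y) = 6*y**2 + 2*y + 72; no integer root y with |y| ≤ 4.
  x = 4: f_y(4, y) = 6*y**2 + 2*y + 98; no integer root y with |y| ≤ 4.
Only singular point on the grid: (-3, 0).
Classify: substitute x = -3 + u, y = 0 + v and expand: f = u**3 + 2*u**2*v - u**2 + 2*v**3 + v**2.
No constant or linear terms (consistent with a singular point). Quadratic part: -u**2 + v**2. Cubic part: u**3 + 2*u**2*v + 2*v**3.
The quadratic part v**2 - u**2 = (v − u)(v + u) splits into two distinct linear factors, so there are two distinct tangent lines y − 0 = ±(x − -3) — this is a node (ordinary double point).
Classification: node.


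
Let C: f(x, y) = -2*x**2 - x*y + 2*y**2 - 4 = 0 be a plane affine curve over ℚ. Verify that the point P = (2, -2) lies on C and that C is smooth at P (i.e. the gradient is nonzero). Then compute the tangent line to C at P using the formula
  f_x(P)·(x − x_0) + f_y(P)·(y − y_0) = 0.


Tangent line at P: -6*x - 10*y - 8 = 0.

Step 1: f(2, -2) = 0, so P lies on C.
Step 2: partial derivatives
  f_x(x, y) = -4*x - y, f_y(x, y) = -x + 4*y.
  f_x(P) = -6, f_y(P) = -10 (gradient nonzero, so P is smooth).
Step 3: tangent line at P: -6·(x − 2) + -10·(y − -2) = 0.
Expanding: -6*x - 10*y - 8 = 0.


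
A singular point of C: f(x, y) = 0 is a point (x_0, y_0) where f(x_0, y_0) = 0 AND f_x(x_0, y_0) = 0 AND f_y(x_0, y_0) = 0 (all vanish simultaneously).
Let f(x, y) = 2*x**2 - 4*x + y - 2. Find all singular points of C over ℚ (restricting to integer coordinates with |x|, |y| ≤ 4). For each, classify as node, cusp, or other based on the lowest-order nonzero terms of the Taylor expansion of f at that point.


No singular points in the scanned grid; C is smooth there.

Compute partial derivatives:
  f_x = 4*x - 4.
  f_y = 1.
f_y = 1 is a nonzero constant, so f_y never vanishes: no point (x, y) can satisfy f = f_x = f_y = 0. In particular no (x, y) ∈ {−4, ..., 4}² is singular; the curve is smooth.


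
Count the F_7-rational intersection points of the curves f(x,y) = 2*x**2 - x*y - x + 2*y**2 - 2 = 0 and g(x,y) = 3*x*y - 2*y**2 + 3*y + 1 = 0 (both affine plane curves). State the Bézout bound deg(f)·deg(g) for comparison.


Common zeros: {(6, 5)}; count = 1; Bézout bound = 4.

deg(f) = 2, deg(g) = 2, so Bézout bound = 4.
Scan x ∈ F_7. For each x, list the y ∈ F_7 with f(x, y) ≡ 0 and those with g(x, y) ≡ 0 (mod 7); the common zeros in that column are the intersection.
  x = 0: f ≡ 0 at y ∈ {1, 6}; g ≡ 0 at y ∈ ∅; common: ∅.
  x = 1: f ≡ 0 at y ∈ {1, 3}; g ≡ 0 at y ∈ {4, 6}; common: ∅.
  x = 2: f ≡ 0 at y ∈ {4}; g ≡ 0 at y ∈ ∅; common: ∅.
  x = 3: f ≡ 0 at y ∈ ∅; g ≡ 0 at y ∈ ∅; common: ∅.
  x = 4: f ≡ 0 at y ∈ {4, 5}; g ≡ 0 at y ∈ {1, 3}; common: ∅.
  x = 5: f ≡ 0 at y ∈ ∅; g ≡ 0 at y ∈ ∅; common: ∅.
  x = 6: f ≡ 0 at y ∈ {5}; g ≡ 0 at y ∈ {2, 5}; common: {5}.
Collecting: common zeros = {(6, 5)}, so the count is 1.
Comparison with the Bézout bound: 1 ≤ 4 = deg(f)·deg(g), as expected for curves with no common component (the affine F_7-count falls short of the bound because intersections may lie at infinity, over extension fields, or carry multiplicity).


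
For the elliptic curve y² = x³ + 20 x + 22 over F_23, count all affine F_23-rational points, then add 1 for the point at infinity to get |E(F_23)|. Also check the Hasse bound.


Affine points = {(2, 1), (2, 22), (6, 6), (6, 17), (8, 2), (8, 21), (10, 7), (10, 16), (11, 3), (11, 20), (12, 9), (12, 14), (13, 8), (13, 15), (17, 10), (17, 13), (18, 2), (18, 21), (19, 4), (19, 19), (20, 2), (20, 21), (22, 1), (22, 22)}; affine count = 24; |E(F_23)| = 25.

Discriminant check: Δ ∝ 4a³ + 27b² = 4·20³ + 27·22² = 4·8000 + 27·484 ≡ 11 (mod 23). Nonzero ⇒ E is nonsingular.
For each x ∈ F_23, compute rhs = x³ + 20·x + 22 mod 23, then count y ∈ F_23 with y² ≡ rhs.
  x = 0: rhs = 22, matching y values: none (0 points).
  x = 1: rhs = 20, matching y values: none (0 points).
  x = 2: rhs = 1, matching y values: 1, 22 (2 points).
  x = 3: rhs = 17, matching y values: none (0 points).
  x = 4: rhs = 5, matching y values: none (0 points).
  x = 5: rhs = 17, matching y values: none (0 points).
  x = 6: rhs = 13, matching y values: 6, 17 (2 points).
  x = 7: rhs = 22, matching y values: none (0 points).
  x = 8: rhs = 4, matching y values: 2, 21 (2 points).
  x = 9: rhs = 11, matching y values: none (0 points).
  x = 10: rhs = 3, matching y values: 7, 16 (2 points).
  x = 11: rhs = 9, matching y values: 3, 20 (2 points).
  x = 12: rhs = 12, matching y values: 9, 14 (2 points).
  x = 13: rhs = 18, matching y values: 8, 15 (2 points).
  x = 14: rhs = 10, matching y values: none (0 points).
  x = 15: rhs = 17, matching y values: none (0 points).
  x = 16: rhs = 22, matching y values: none (0 points).
  x = 17: rhs = 8, matching y values: 10, 13 (2 points).
  x = 18: rhs = 4, matching y values: 2, 21 (2 points).
  x = 19: rhs = 16, matching y values: 4, 19 (2 points).
  x = 20: rhs = 4, matching y values: 2, 21 (2 points).
  x = 21: rhs = 20, matching y values: none (0 points).
  x = 22: rhs = 1, matching y values: 1, 22 (2 points).
Total affine count: 24.
Full point count |E(F_23)| = 24 + 1 = 25.
Hasse bound: |25 − (23+1)| = |1| = 1 ≤ 2√23 ≈ 9.5917 ✓.


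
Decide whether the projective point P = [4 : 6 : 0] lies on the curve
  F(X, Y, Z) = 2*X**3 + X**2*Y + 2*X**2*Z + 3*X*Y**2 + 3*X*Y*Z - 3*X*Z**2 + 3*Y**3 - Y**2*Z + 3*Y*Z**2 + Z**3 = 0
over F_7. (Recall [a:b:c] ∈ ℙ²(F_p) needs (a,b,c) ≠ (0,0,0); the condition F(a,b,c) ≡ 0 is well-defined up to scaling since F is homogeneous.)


F(4,6,0) ≡ 2 (mod 7); P is NOT on the curve.

Evaluate F(4, 6, 0) term-by-term (mod 7).
  2*X**3 ↦ 2·64·1·1 = 128
  X**2*Y ↦ 1·16·6·1 = 96
  2*X**2*Z ↦ 2·16·1·0 = 0
  3*X*Y**2 ↦ 3·4·36·1 = 432
  3*X*Y*Z ↦ 3·4·6·0 = 0
  -3*X*Z**2 ↦ -3·4·1·0 = 0
  3*Y**3 ↦ 3·1·216·1 = 648
  -Y**2*Z ↦ -1·1·36·0 = 0
  3*Y*Z**2 ↦ 3·1·6·0 = 0
  Z**3 ↦ 1·1·1·0 = 0
Sum: F(4, 6, 0) = (128) + (96) + (0) + (432) + (0) + (0) + (648) + (0) + (0) + (0) = 1304.
Reducing mod 7: 1304 ≡ 2 (mod 7).
Since F(a, b, c) ≡ 2 ≠ 0 (mod 7), P does NOT lie on the curve.


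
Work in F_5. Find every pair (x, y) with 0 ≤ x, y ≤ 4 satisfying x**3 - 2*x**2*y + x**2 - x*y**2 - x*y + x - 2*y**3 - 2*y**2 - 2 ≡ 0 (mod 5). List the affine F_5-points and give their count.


Affine F_5-points: {(2, 2), (2, 4), (3, 3), (3, 4), (4, 2)}; count = 5.

For each of the 25 pairs (x, y) ∈ F_5², evaluate f(x, y) mod 5. Record the zeros.
  x = 0: [0↦3, 1↦4, 2↦4, 3↦1, 4↦3]  zeros at y ∈ ∅
  x = 1: [0↦1, 1↦3, 2↦2, 3↦1, 4↦3]  zeros at y ∈ ∅
  x = 2: [0↦2, 1↦1, 2↦0, 3↦2, 4↦0]  zeros at y ∈ {2, 4}
  x = 3: [0↦2, 1↦4, 2↦4, 3↦0, 4↦0]  zeros at y ∈ {3, 4}
  x = 4: [0↦2, 1↦3, 2↦0, 3↦1, 4↦4]  zeros at y ∈ {2}
Collecting zeros: affine points = {(2, 2), (2, 4), (3, 3), (3, 4), (4, 2)}.
Total count |C(F_5)_aff| = 5.


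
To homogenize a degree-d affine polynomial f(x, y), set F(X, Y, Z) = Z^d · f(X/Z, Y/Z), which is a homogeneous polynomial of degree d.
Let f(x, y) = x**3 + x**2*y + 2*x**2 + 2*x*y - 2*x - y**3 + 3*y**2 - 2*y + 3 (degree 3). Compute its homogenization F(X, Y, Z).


F(X, Y, Z) = X**3 + X**2*Y + 2*X**2*Z + 2*X*Y*Z - 2*X*Z**2 - Y**3 + 3*Y**2*Z - 2*Y*Z**2 + 3*Z**3

deg(f) = 3.
Substitute x = X/Z, y = Y/Z into f, then multiply by Z^3.
  monomial 1·x^3·y^0 ↦ 1·X^3·Y^0·Z^0.
  monomial 1·x^2·y^1 ↦ 1·X^2·Y^1·Z^0.
  monomial 2·x^2·y^0 ↦ 2·X^2·Y^0·Z^1.
  monomial 2·x^1·y^1 ↦ 2·X^1·Y^1·Z^1.
  monomial -2·x^1·y^0 ↦ -2·X^1·Y^0·Z^2.
  monomial -1·x^0·y^3 ↦ -1·X^0·Y^3·Z^0.
  monomial 3·x^0·y^2 ↦ 3·X^0·Y^2·Z^1.
  monomial -2·x^0·y^1 ↦ -2·X^0·Y^1·Z^2.
  monomial 3·x^0·y^0 ↦ 3·X^0·Y^0·Z^3.
Collecting: F(X, Y, Z) = X**3 + X**2*Y + 2*X**2*Z + 2*X*Y*Z - 2*X*Z**2 - Y**3 + 3*Y**2*Z - 2*Y*Z**2 + 3*Z**3.


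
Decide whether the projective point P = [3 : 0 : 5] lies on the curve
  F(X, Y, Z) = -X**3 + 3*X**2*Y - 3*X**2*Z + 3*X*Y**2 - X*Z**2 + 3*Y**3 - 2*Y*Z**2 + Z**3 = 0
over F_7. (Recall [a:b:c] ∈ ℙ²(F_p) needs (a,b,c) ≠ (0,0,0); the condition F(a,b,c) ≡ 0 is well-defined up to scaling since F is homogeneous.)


F(3,0,5) ≡ 0 (mod 7); P is on the curve.

Evaluate F(3, 0, 5) term-by-term (mod 7).
  -X**3 ↦ -1·27·1·1 = -27
  3*X**2*Y ↦ 3·9·0·1 = 0
  -3*X**2*Z ↦ -3·9·1·5 = -135
  3*X*Y**2 ↦ 3·3·0·1 = 0
  -X*Z**2 ↦ -1·3·1·25 = -75
  3*Y**3 ↦ 3·1·0·1 = 0
  -2*Y*Z**2 ↦ -2·1·0·25 = 0
  Z**3 ↦ 1·1·1·125 = 125
Sum: F(3, 0, 5) = (-27) + (0) + (-135) + (0) + (-75) + (0) + (0) + (125) = -112.
Reducing mod 7: -112 ≡ 0 (mod 7).
Since F(a, b, c) ≡ 0 (mod 7), P lies on the curve.


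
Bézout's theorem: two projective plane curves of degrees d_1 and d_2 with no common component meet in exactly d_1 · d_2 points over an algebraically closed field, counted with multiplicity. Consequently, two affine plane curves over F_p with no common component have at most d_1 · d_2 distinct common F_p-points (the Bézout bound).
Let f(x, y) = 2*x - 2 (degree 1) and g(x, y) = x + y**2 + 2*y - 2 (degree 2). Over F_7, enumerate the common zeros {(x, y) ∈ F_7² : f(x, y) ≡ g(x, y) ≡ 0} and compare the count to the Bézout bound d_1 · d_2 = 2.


Common zeros: {(1, 2), (1, 3)}; count = 2; Bézout bound = 2.

deg(f) = 1, deg(g) = 2, so Bézout bound = 2.
Scan x ∈ F_7. For each x, list the y ∈ F_7 with f(x, y) ≡ 0 and those with g(x, y) ≡ 0 (mod 7); the common zeros in that column are the intersection.
  x = 0: f ≡ 0 at y ∈ ∅; g ≡ 0 at y ∈ ∅; common: ∅.
  x = 1: f ≡ 0 at y ∈ {0, 1, 2, 3, 4, 5, 6}; g ≡ 0 at y ∈ {2, 3}; common: {2, 3}.
  x = 2: f ≡ 0 at y ∈ ∅; g ≡ 0 at y ∈ {0, 5}; common: ∅.
  x = 3: f ≡ 0 at y ∈ ∅; g ≡ 0 at y ∈ {6}; common: ∅.
  x = 4: f ≡ 0 at y ∈ ∅; g ≡ 0 at y ∈ ∅; common: ∅.
  x = 5: f ≡ 0 at y ∈ ∅; g ≡ 0 at y ∈ ∅; common: ∅.
  x = 6: f ≡ 0 at y ∈ ∅; g ≡ 0 at y ∈ {1, 4}; common: ∅.
Collecting: common zeros = {(1, 2), (1, 3)}, so the count is 2.
Comparison with the Bézout bound: 2 ≤ 2 = deg(f)·deg(g), as expected for curves with no common component (the bound is attained).


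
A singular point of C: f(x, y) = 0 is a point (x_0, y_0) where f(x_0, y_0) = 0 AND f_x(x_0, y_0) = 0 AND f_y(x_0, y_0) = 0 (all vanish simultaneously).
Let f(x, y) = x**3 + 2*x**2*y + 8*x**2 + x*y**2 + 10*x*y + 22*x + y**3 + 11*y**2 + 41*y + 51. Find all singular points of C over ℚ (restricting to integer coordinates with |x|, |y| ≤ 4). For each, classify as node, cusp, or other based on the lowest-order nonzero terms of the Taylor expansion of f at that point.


Singular points: {(-1, -3)}; classification: node.

Compute partial derivatives:
  f_x = 3*x**2 + 4*x*y + 16*x + y**2 + 10*y + 22.
  f_y = 2*x**2 + 2*x*y + 10*x + 3*y**2 + 22*y + 41.
Scan x_0 ∈ {−4, ..., 4}. For each x_0, f_y(x_0, y) is a polynomial in y; find its integer roots y ∈ {−4, ..., 4}, then test f_x and f at those candidates.
  x = -4: f_y(-4, y) = 3*y**2 + 14*y + 33; no integer root y with |y| ≤ 4.
  x = -3: f_y(-3, y) = 3*y**2 + 16*y + 29; no integer root y with |y| ≤ 4.
  x = -2: f_y(-2, y) = 3*y**2 + 18*y + 29; no integer root y with |y| ≤ 4.
  x = -1: f_y(-1, y) = 3*y**2 + 20*y + 33; vanishes at y ∈ {-3}. (-1, -3): f_x = 0, f = 0 — SINGULAR.
  x = 0: f_y(0, y) = 3*y**2 + 22*y + 41; no integer root y with |y| ≤ 4.
  x = 1: f_y(1, y) = 3*y**2 + 24*y + 53; no integer root y with |y| ≤ 4.
  x = 2: f_y(2, y) = 3*y**2 + 26*y + 69; no integer root y with |y| ≤ 4.
  x = 3: f_y(3, y) = 3*y**2 + 28*y + 89; no integer root y with |y| ≤ 4.
  x = 4: f_y(4, y) = 3*y**2 + 30*y + 113; no integer root y with |y| ≤ 4.
Only singular point on the grid: (-1, -3).
Classify: substitute x = -1 + u, y = -3 + v and expand: f = u**3 + 2*u**2*v - u**2 + u*v**2 + v**3 + v**2.
No constant or linear terms (consistent with a singular point). Quadratic part: -u**2 + v**2. Cubic part: u**3 + 2*u**2*v + u*v**2 + v**3.
The quadratic part v**2 - u**2 = (v − u)(v + u) splits into two distinct linear factors, so there are two distinct tangent lines y − -3 = ±(x − -1) — this is a node (ordinary double point).
Classification: node.
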